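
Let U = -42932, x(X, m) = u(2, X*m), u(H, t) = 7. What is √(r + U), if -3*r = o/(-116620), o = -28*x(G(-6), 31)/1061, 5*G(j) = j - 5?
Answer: I*√153988514483829585/1893885 ≈ 207.2*I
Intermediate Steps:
G(j) = -1 + j/5 (G(j) = (j - 5)/5 = (-5 + j)/5 = -1 + j/5)
x(X, m) = 7
o = -196/1061 ≈ -0.18473
r = -1/1893885 (r = -(-196)/(3183*(-116620)) = -(-196)*(-1)/(3183*116620) = -⅓*1/631295 = -1/1893885 ≈ -5.2802e-7)
√(r + U) = √(-1/1893885 - 42932) = √(-81308270821/1893885) = I*√153988514483829585/1893885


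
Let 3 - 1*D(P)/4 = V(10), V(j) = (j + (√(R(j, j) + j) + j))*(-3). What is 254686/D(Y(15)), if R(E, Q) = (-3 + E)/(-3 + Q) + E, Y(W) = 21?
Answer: 127343/120 - 127343*√21/2520 ≈ 829.62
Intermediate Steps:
R(E, Q) = E + (-3 + E)/(-3 + Q) (R(E, Q) = (-3 + E)/(-3 + Q) + E = E + (-3 + E)/(-3 + Q))
V(j) = -6*j - 3*√(j + (-3 + j² - 2*j)/(-3 + j)) (V(j) = (j + (√((-3 - 2*j + j*j)/(-3 + j) + j) + j))*(-3) = (j + (√((-3 - 2*j + j²)/(-3 + j) + j) + j))*(-3) = (j + (√((-3 + j² - 2*j)/(-3 + j) + j) + j))*(-3) = (j + (√(j + (-3 + j² - 2*j)/(-3 + j)) + j))*(-3) = (j + (j + √(j + (-3 + j² - 2*j)/(-3 + j))))*(-3) = (√(j + (-3 + j² - 2*j)/(-3 + j)) + 2*j)*(-3) = -6*j - 3*√(j + (-3 + j² - 2*j)/(-3 + j)))
D(P) = 252 + 12*√21 (D(P) = 12 - 4*(-6*10 - 3*√(-53 + 200)/√(-3 + 10)) = 12 - 4*(-60 - 3*√21) = 12 + (240 + 12*√21) = 252 + 12*√21)
254686/D(Y(15)) = 254686/(252 + 12*√21)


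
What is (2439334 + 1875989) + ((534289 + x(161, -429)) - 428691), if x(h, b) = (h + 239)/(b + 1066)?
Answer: 2816127077/637 ≈ 4.4209e+6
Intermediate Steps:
x(h, b) = (239 + h)/(1066 + b)
(2439334 + 1875989) + ((534289 + x(161, -429)) - 428691) = (2439334 + 1875989) + ((534289 + (239 + 161)/(1066 - 429)) - 428691) = 4315323 + ((534289 + 400/637) - 428691) = 4315323 + (340342493/637 - 428691) = 4315323 + 67266326/637 = 2816127077/637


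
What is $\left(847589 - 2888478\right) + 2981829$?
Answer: $940940$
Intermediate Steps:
$\left(847589 - 2888478\right) + 2981829 = -2040889 + 2981829 = 940940$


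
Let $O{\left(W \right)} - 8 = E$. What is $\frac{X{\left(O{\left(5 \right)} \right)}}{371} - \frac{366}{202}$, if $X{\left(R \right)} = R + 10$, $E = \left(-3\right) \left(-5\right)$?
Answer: $- \frac{64560}{37471} \approx -1.7229$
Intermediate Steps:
$E = 15$
$O{\left(W \right)} = 23$ ($O{\left(W \right)} = 8 + 15 = 23$)
$X{\left(R \right)} = 10 + R$
$\frac{X{\left(O{\left(5 \right)} \right)}}{371} - \frac{366}{202} = \frac{10 + 23}{371} - \frac{366}{202} = 33 \cdot \frac{1}{371} - \frac{183}{101} = \frac{33}{371} - \frac{183}{101} = - \frac{64560}{37471}$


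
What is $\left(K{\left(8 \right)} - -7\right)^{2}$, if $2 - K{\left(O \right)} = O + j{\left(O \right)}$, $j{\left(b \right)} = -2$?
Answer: $9$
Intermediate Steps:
$K{\left(O \right)} = 4 - O$ ($K{\left(O \right)} = 2 - \left(O - 2\right) = 2 - \left(-2 + O\right) = 4 - O$)
$\left(K{\left(8 \right)} - -7\right)^{2} = \left(\left(4 - 8\right) - -7\right)^{2} = \left(\left(4 - 8\right) + \left(-16 + 23\right)\right)^{2} = \left(-4 + 7\right)^{2} = 3^{2} = 9$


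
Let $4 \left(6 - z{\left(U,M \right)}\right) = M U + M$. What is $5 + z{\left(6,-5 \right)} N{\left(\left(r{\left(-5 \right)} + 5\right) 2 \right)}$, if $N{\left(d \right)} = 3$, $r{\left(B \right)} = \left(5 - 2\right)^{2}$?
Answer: $\frac{197}{4} \approx 49.25$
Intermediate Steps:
$r{\left(B \right)} = 9$ ($r{\left(B \right)} = 3^{2} = 9$)
$z{\left(U,M \right)} = 6 - \frac{M}{4} - \frac{M U}{4}$ ($z{\left(U,M \right)} = 6 - \frac{M U + M}{4} = 6 - \frac{M + M U}{4} = 6 - \left(\frac{M}{4} + \frac{M U}{4}\right) = 6 - \frac{M}{4} - \frac{M U}{4}$)
$5 + z{\left(6,-5 \right)} N{\left(\left(r{\left(-5 \right)} + 5\right) 2 \right)} = 5 + \left(6 - - \frac{5}{4} - \left(- \frac{5}{4}\right) 6\right) 3 = 5 + \left(6 + \frac{5}{4} + \frac{15}{2}\right) 3 = 5 + \frac{59}{4} \cdot 3 = 5 + \frac{177}{4} = \frac{197}{4}$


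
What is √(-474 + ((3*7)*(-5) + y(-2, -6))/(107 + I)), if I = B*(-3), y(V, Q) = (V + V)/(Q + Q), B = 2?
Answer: 8*I*√681447/303 ≈ 21.795*I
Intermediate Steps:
y(V, Q) = V/Q (y(V, Q) = (2*V)/((2*Q)) = (2*V)*(1/(2*Q)) = V/Q)
I = -6 (I = 2*(-3) = -6)
√(-474 + ((3*7)*(-5) + y(-2, -6))/(107 + I)) = √(-474 + ((3*7)*(-5) - 2/(-6))/(107 - 6)) = √(-474 + (21*(-5) - 2*(-⅙))/101) = √(-474 + (-105 + ⅓)*(1/101)) = √(-474 - 314/3*1/101) = √(-474 - 314/303) = √(-143936/303) = 8*I*√681447/303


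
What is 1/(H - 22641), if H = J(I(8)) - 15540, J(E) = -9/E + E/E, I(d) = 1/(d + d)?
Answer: -1/38324 ≈ -2.6093e-5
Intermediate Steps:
I(d) = 1/(2*d)
J(E) = 1 - 9/E (J(E) = -9/E + 1 = 1 - 9/E)
H = -15683 (H = (-9 + (½)/8)/(((½)/8)) - 15540 = (-9 + (½)*(⅛))/(((½)*(⅛))) - 15540 = (-9 + 1/16)/(1/16) - 15540 = 16*(-143/16) - 15540 = -143 - 15540 = -15683)
1/(H - 22641) = 1/(-15683 - 22641) = 1/(-38324) = -1/38324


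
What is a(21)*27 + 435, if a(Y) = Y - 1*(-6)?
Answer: 1164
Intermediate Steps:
a(Y) = 6 + Y (a(Y) = Y + 6 = 6 + Y)
a(21)*27 + 435 = (6 + 21)*27 + 435 = 27*27 + 435 = 729 + 435 = 1164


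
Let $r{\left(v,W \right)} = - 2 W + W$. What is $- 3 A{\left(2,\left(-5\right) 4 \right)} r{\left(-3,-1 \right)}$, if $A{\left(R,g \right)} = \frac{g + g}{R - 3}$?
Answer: $-120$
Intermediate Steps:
$r{\left(v,W \right)} = - W$
$A{\left(R,g \right)} = \frac{2 g}{-3 + R}$
$- 3 A{\left(2,\left(-5\right) 4 \right)} r{\left(-3,-1 \right)} = - 3 \frac{2 \left(\left(-5\right) 4\right)}{-3 + 2} \left(\left(-1\right) \left(-1\right)\right) = - 3 \cdot 2 \left(-20\right) \frac{1}{-1} \cdot 1 = - 3 \cdot 2 \left(-20\right) \left(-1\right) 1 = \left(-3\right) 40 \cdot 1 = \left(-120\right) 1 = -120$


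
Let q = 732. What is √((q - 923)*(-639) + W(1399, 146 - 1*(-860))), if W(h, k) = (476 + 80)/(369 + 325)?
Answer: √14695894507/347 ≈ 349.36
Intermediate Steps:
W(h, k) = 278/347 (W(h, k) = 556/694 = 556*(1/694) = 278/347)
√((q - 923)*(-639) + W(1399, 146 - 1*(-860))) = √((732 - 923)*(-639) + 278/347) = √(-191*(-639) + 278/347) = √(122049 + 278/347) = √(42351281/347) = √14695894507/347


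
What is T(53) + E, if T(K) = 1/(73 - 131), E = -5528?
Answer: -320625/58 ≈ -5528.0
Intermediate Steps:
T(K) = -1/58 (T(K) = 1/(-58) = -1/58)
T(53) + E = -1/58 - 5528 = -320625/58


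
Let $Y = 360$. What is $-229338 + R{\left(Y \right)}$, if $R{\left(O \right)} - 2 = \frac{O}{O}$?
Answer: $-229335$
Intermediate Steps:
$R{\left(O \right)} = 3$ ($R{\left(O \right)} = 2 + \frac{O}{O} = 2 + 1 = 3$)
$-229338 + R{\left(Y \right)} = -229338 + 3 = -229335$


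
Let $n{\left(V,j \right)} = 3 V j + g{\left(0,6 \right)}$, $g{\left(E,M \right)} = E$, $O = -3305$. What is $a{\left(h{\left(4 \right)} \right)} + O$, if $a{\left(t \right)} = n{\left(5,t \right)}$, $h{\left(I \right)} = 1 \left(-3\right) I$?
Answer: $-3485$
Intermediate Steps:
$h{\left(I \right)} = - 3 I$
$n{\left(V,j \right)} = 3 V j$ ($n{\left(V,j \right)} = 3 V j + 0 = 3 V j$)
$a{\left(t \right)} = 15 t$ ($a{\left(t \right)} = 3 \cdot 5 t = 15 t$)
$a{\left(h{\left(4 \right)} \right)} + O = 15 \left(\left(-3\right) 4\right) - 3305 = 15 \left(-12\right) - 3305 = -180 - 3305 = -3485$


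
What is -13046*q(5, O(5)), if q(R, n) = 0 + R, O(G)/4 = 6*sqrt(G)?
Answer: -65230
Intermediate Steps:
O(G) = 24*sqrt(G) (O(G) = 4*(6*sqrt(G)) = 24*sqrt(G))
q(R, n) = R
-13046*q(5, O(5)) = -13046*5 = -65230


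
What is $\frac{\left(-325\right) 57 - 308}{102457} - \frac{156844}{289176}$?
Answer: $- \frac{5378954329}{7407026358} \approx -0.7262$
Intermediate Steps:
$\frac{\left(-325\right) 57 - 308}{102457} - \frac{156844}{289176} = \left(-18525 - 308\right) \frac{1}{102457} - \frac{39211}{72294} = \left(-18833\right) \frac{1}{102457} - \frac{39211}{72294} = - \frac{18833}{102457} - \frac{39211}{72294} = - \frac{5378954329}{7407026358}$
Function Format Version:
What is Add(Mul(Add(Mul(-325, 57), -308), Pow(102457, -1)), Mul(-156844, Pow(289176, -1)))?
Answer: Rational(-5378954329, 7407026358) ≈ -0.72620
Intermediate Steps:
Add(Mul(Add(Mul(-325, 57), -308), Pow(102457, -1)), Mul(-156844, Pow(289176, -1))) = Add(Mul(Add(-18525, -308), Rational(1, 102457)), Mul(-156844, Rational(1, 289176))) = Add(Mul(-18833, Rational(1, 102457)), Rational(-39211, 72294)) = Add(Rational(-18833, 102457), Rational(-39211, 72294)) = Rational(-5378954329, 7407026358)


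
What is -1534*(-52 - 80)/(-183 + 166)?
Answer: -202488/17 ≈ -11911.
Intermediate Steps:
-1534*(-52 - 80)/(-183 + 166) = -(-202488)/(-17) = -(-202488)*(-1)/17 = -1534*132/17 = -202488/17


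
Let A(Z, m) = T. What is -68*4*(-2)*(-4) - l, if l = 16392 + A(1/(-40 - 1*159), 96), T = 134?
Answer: -18702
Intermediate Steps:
A(Z, m) = 134
l = 16526 (l = 16392 + 134 = 16526)
-68*4*(-2)*(-4) - l = -68*4*(-2)*(-4) - 1*16526 = -(-544)*(-4) - 16526 = -68*32 - 16526 = -2176 - 16526 = -18702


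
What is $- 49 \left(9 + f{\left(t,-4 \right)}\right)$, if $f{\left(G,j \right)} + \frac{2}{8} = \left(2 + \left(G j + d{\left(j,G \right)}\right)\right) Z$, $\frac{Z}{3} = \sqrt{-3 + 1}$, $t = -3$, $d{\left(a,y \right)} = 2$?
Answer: $- \frac{1715}{4} - 2352 i \sqrt{2} \approx -428.75 - 3326.2 i$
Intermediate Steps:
$Z = 3 i \sqrt{2}$ ($Z = 3 \sqrt{-3 + 1} = 3 \sqrt{-2} = 3 i \sqrt{2} \approx 4.2426 i$)
$f{\left(G,j \right)} = - \frac{1}{4} + 3 i \sqrt{2} \left(4 + G j\right)$ ($f{\left(G,j \right)} = - \frac{1}{4} + \left(2 + \left(G j + 2\right)\right) 3 i \sqrt{2} = - \frac{1}{4} + \left(2 + \left(2 + G j\right)\right) 3 i \sqrt{2} = - \frac{1}{4} + \left(4 + G j\right) 3 i \sqrt{2} = - \frac{1}{4} + 3 i \sqrt{2} \left(4 + G j\right)$)
$- 49 \left(9 + f{\left(t,-4 \right)}\right) = - 49 \left(9 + \left(- \frac{1}{4} + 12 i \sqrt{2} + 3 i \left(-3\right) \left(-4\right) \sqrt{2}\right)\right) = - 49 \left(9 + \left(- \frac{1}{4} + 12 i \sqrt{2} + 36 i \sqrt{2}\right)\right) = - 49 \left(9 - \left(\frac{1}{4} - 48 i \sqrt{2}\right)\right) = - 49 \left(\frac{35}{4} + 48 i \sqrt{2}\right) = - \frac{1715}{4} - 2352 i \sqrt{2}$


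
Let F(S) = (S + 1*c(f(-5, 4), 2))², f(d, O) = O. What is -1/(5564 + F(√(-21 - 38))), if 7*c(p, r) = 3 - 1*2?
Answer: 49*I/(2*(-134873*I + 7*√59)) ≈ -0.00018165 + 7.2417e-8*I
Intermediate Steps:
c(p, r) = ⅐ (c(p, r) = (3 - 1*2)/7 = (3 - 2)/7 = (⅐)*1 = ⅐)
F(S) = (⅐ + S)² (F(S) = (S + 1*(⅐))² = (S + ⅐)² = (⅐ + S)²)
-1/(5564 + F(√(-21 - 38))) = -1/(5564 + (1 + 7*√(-21 - 38))²/49) = -1/(5564 + (1 + 7*√(-59))²/49) = -1/(5564 + (1 + 7*(I*√59))²/49) = -1/(5564 + (1 + 7*I*√59)²/49)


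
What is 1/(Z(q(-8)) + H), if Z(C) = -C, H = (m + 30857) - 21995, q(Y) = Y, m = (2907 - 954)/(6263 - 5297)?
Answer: 46/408113 ≈ 0.00011271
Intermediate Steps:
m = 93/46 (m = 1953/966 = 1953*(1/966) = 93/46 ≈ 2.0217)
H = 407745/46 (H = (93/46 + 30857) - 21995 = 1419515/46 - 21995 = 407745/46 ≈ 8864.0)
1/(Z(q(-8)) + H) = 1/(-1*(-8) + 407745/46) = 1/(8 + 407745/46) = 1/(408113/46) = 46/408113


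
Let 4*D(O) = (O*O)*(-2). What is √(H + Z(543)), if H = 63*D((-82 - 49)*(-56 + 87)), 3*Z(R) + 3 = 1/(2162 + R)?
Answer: I*√136840159983308790/16230 ≈ 22792.0*I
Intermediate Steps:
D(O) = -O²/2 (D(O) = ((O*O)*(-2))/4 = (O²*(-2))/4 = (-2*O²)/4 = -O²/2)
Z(R) = -1 + 1/(3*(2162 + R))
H = -1038978423/2 (H = 63*(-(-82 - 49)²*(-56 + 87)²/2) = 63*(-(-131*31)²/2) = 63*(-½*(-4061)²) = 63*(-½*16491721) = 63*(-16491721/2) = -1038978423/2 ≈ -5.1949e+8)
√(H + Z(543)) = √(-1038978423/2 + (-6485/3 - 1*543)/(2162 + 543)) = √(-1038978423/2 + (-6485/3 - 543)/2705) = √(-1038978423/2 + (1/2705)*(-8114/3)) = √(-1038978423/2 - 8114/8115) = √(-8431309918873/16230) = I*√136840159983308790/16230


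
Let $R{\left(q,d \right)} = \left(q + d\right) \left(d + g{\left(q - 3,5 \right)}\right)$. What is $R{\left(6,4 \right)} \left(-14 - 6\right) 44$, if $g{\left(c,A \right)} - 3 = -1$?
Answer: $-52800$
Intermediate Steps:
$g{\left(c,A \right)} = 2$ ($g{\left(c,A \right)} = 3 - 1 = 2$)
$R{\left(q,d \right)} = \left(2 + d\right) \left(d + q\right)$ ($R{\left(q,d \right)} = \left(q + d\right) \left(d + 2\right) = \left(d + q\right) \left(2 + d\right) = \left(2 + d\right) \left(d + q\right)$)
$R{\left(6,4 \right)} \left(-14 - 6\right) 44 = \left(4^{2} + 2 \cdot 4 + 2 \cdot 6 + 4 \cdot 6\right) \left(-14 - 6\right) 44 = \left(16 + 8 + 12 + 24\right) \left(-20\right) 44 = 60 \left(-20\right) 44 = \left(-1200\right) 44 = -52800$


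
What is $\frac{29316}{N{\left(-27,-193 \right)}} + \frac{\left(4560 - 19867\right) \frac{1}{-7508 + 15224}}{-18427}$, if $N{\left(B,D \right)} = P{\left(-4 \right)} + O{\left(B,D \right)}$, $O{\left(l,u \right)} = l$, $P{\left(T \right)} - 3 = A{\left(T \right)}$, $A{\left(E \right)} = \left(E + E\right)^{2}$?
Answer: $\frac{521028697949}{710913660} \approx 732.9$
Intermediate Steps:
$A{\left(E \right)} = 4 E^{2}$ ($A{\left(E \right)} = \left(2 E\right)^{2} = 4 E^{2}$)
$P{\left(T \right)} = 3 + 4 T^{2}$
$N{\left(B,D \right)} = 67 + B$ ($N{\left(B,D \right)} = \left(3 + 4 \left(-4\right)^{2}\right) + B = \left(3 + 4 \cdot 16\right) + B = \left(3 + 64\right) + B = 67 + B$)
$\frac{29316}{N{\left(-27,-193 \right)}} + \frac{\left(4560 - 19867\right) \frac{1}{-7508 + 15224}}{-18427} = \frac{29316}{67 - 27} + \frac{\left(4560 - 19867\right) \frac{1}{-7508 + 15224}}{-18427} = \frac{29316}{40} + - \frac{15307}{7716} \left(- \frac{1}{18427}\right) = 29316 \cdot \frac{1}{40} + \left(-15307\right) \frac{1}{7716} \left(- \frac{1}{18427}\right) = \frac{7329}{10} - - \frac{15307}{142182732} = \frac{7329}{10} + \frac{15307}{142182732} = \frac{521028697949}{710913660}$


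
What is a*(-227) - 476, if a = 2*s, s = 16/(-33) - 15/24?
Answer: 3679/132 ≈ 27.871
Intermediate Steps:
s = -293/264 (s = 16*(-1/33) - 15*1/24 = -16/33 - 5/8 = -293/264 ≈ -1.1098)
a = -293/132 (a = 2*(-293/264) = -293/132 ≈ -2.2197)
a*(-227) - 476 = -293/132*(-227) - 476 = 66511/132 - 476 = 3679/132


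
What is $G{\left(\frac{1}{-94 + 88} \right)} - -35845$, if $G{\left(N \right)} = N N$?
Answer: $\frac{1290421}{36} \approx 35845.0$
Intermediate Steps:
$G{\left(N \right)} = N^{2}$
$G{\left(\frac{1}{-94 + 88} \right)} - -35845 = \left(\frac{1}{-94 + 88}\right)^{2} - -35845 = \left(\frac{1}{-6}\right)^{2} + 35845 = \left(- \frac{1}{6}\right)^{2} + 35845 = \frac{1}{36} + 35845 = \frac{1290421}{36}$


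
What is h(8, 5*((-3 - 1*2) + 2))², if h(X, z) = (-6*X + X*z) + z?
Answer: 33489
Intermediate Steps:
h(X, z) = z - 6*X + X*z
h(8, 5*((-3 - 1*2) + 2))² = (5*((-3 - 1*2) + 2) - 6*8 + 8*(5*((-3 - 1*2) + 2)))² = (5*((-3 - 2) + 2) - 48 + 8*(5*((-3 - 2) + 2)))² = (5*(-5 + 2) - 48 + 8*(5*(-5 + 2)))² = (5*(-3) - 48 + 8*(5*(-3)))² = (-15 - 48 + 8*(-15))² = (-15 - 48 - 120)² = (-183)² = 33489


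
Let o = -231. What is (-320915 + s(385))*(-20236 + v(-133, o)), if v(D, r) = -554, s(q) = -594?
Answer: 6684172110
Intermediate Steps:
(-320915 + s(385))*(-20236 + v(-133, o)) = (-320915 - 594)*(-20236 - 554) = -321509*(-20790) = 6684172110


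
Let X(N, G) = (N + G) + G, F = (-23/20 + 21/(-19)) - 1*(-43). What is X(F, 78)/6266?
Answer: 5751/183160 ≈ 0.031399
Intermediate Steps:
F = 15483/380 (F = (-23*1/20 + 21*(-1/19)) + 43 = (-23/20 - 21/19) + 43 = -857/380 + 43 = 15483/380 ≈ 40.745)
X(N, G) = N + 2*G (X(N, G) = (G + N) + G = N + 2*G)
X(F, 78)/6266 = (15483/380 + 2*78)/6266 = (15483/380 + 156)*(1/6266) = (74763/380)*(1/6266) = 5751/183160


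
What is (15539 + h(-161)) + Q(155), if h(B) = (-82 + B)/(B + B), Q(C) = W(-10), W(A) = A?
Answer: 5000581/322 ≈ 15530.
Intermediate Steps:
Q(C) = -10
h(B) = (-82 + B)/(2*B) (h(B) = (-82 + B)/((2*B)) = (-82 + B)*(1/(2*B)) = (-82 + B)/(2*B))
(15539 + h(-161)) + Q(155) = (15539 + (1/2)*(-82 - 161)/(-161)) - 10 = (15539 + (1/2)*(-1/161)*(-243)) - 10 = (15539 + 243/322) - 10 = 5003801/322 - 10 = 5000581/322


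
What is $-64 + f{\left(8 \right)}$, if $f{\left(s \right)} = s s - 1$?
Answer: $-1$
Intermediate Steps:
$f{\left(s \right)} = -1 + s^{2}$ ($f{\left(s \right)} = s^{2} - 1 = -1 + s^{2}$)
$-64 + f{\left(8 \right)} = -64 - \left(1 - 8^{2}\right) = -64 + \left(-1 + 64\right) = -64 + 63 = -1$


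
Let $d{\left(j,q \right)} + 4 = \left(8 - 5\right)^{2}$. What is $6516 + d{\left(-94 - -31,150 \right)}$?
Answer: $6521$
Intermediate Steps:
$d{\left(j,q \right)} = 5$ ($d{\left(j,q \right)} = -4 + \left(8 - 5\right)^{2} = -4 + 3^{2} = -4 + 9 = 5$)
$6516 + d{\left(-94 - -31,150 \right)} = 6516 + 5 = 6521$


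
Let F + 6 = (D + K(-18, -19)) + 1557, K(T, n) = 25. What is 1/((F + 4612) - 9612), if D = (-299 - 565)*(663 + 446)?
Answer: -1/961600 ≈ -1.0399e-6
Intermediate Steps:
D = -958176 (D = -864*1109 = -958176)
F = -956600 (F = -6 + ((-958176 + 25) + 1557) = -6 + (-958151 + 1557) = -6 - 956594 = -956600)
1/((F + 4612) - 9612) = 1/((-956600 + 4612) - 9612) = 1/(-951988 - 9612) = 1/(-961600) = -1/961600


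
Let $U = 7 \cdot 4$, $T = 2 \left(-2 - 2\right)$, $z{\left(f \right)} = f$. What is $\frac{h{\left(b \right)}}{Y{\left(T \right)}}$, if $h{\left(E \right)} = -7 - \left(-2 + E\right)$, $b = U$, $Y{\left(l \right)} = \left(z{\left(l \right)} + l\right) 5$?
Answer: $\frac{33}{80} \approx 0.4125$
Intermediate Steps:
$T = -8$ ($T = 2 \left(-4\right) = -8$)
$Y{\left(l \right)} = 10 l$ ($Y{\left(l \right)} = \left(l + l\right) 5 = 2 l 5 = 10 l$)
$U = 28$
$b = 28$
$h{\left(E \right)} = -5 - E$
$\frac{h{\left(b \right)}}{Y{\left(T \right)}} = \frac{-5 - 28}{10 \left(-8\right)} = \frac{-5 - 28}{-80} = \left(-33\right) \left(- \frac{1}{80}\right) = \frac{33}{80}$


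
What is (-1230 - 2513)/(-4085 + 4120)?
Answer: -3743/35 ≈ -106.94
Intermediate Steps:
(-1230 - 2513)/(-4085 + 4120) = -3743/35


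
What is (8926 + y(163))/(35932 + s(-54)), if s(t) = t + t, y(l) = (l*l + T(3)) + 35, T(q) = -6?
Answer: 8881/8956 ≈ 0.99163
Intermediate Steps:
y(l) = 29 + l² (y(l) = (l*l - 6) + 35 = (l² - 6) + 35 = (-6 + l²) + 35 = 29 + l²)
s(t) = 2*t
(8926 + y(163))/(35932 + s(-54)) = (8926 + (29 + 163²))/(35932 + 2*(-54)) = (8926 + (29 + 26569))/(35932 - 108) = (8926 + 26598)/35824 = 35524*(1/35824) = 8881/8956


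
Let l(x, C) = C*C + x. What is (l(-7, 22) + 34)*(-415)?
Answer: -212065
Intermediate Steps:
l(x, C) = x + C**2 (l(x, C) = C**2 + x = x + C**2)
(l(-7, 22) + 34)*(-415) = ((-7 + 22**2) + 34)*(-415) = ((-7 + 484) + 34)*(-415) = (477 + 34)*(-415) = 511*(-415) = -212065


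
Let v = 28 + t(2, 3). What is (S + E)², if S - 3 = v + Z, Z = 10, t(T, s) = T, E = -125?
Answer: 6724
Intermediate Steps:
v = 30 (v = 28 + 2 = 30)
S = 43 (S = 3 + (30 + 10) = 3 + 40 = 43)
(S + E)² = (43 - 125)² = (-82)² = 6724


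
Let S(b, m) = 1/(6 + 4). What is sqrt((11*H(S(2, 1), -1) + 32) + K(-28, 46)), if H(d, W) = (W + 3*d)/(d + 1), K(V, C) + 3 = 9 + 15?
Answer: sqrt(46) ≈ 6.7823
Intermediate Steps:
S(b, m) = 1/10
K(V, C) = 21 (K(V, C) = -3 + (9 + 15) = -3 + 24 = 21)
H(d, W) = (W + 3*d)/(1 + d)
sqrt((11*H(S(2, 1), -1) + 32) + K(-28, 46)) = sqrt((11*((-1 + 3*(1/10))/(1 + 1/10)) + 32) + 21) = sqrt((11*((-1 + 3/10)/(11/10)) + 32) + 21) = sqrt((11*((10/11)*(-7/10)) + 32) + 21) = sqrt((11*(-7/11) + 32) + 21) = sqrt((-7 + 32) + 21) = sqrt(25 + 21) = sqrt(46)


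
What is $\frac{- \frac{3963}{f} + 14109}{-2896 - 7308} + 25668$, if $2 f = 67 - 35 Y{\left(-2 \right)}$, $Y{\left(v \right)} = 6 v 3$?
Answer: $\frac{347544178227}{13540708} \approx 25667.0$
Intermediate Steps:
$Y{\left(v \right)} = 18 v$
$f = \frac{1327}{2}$ ($f = \frac{67 - 35 \cdot 18 \left(-2\right)}{2} = \frac{67 - -1260}{2} = \frac{67 + 1260}{2} = \frac{1}{2} \cdot 1327 = \frac{1327}{2} \approx 663.5$)
$\frac{- \frac{3963}{f} + 14109}{-2896 - 7308} + 25668 = \frac{- \frac{3963}{\frac{1327}{2}} + 14109}{-2896 - 7308} + 25668 = \frac{\left(-3963\right) \frac{2}{1327} + 14109}{-2896 - 7308} + 25668 = \frac{- \frac{7926}{1327} + 14109}{-10204} + 25668 = \frac{18714717}{1327} \left(- \frac{1}{10204}\right) + 25668 = - \frac{18714717}{13540708} + 25668 = \frac{347544178227}{13540708}$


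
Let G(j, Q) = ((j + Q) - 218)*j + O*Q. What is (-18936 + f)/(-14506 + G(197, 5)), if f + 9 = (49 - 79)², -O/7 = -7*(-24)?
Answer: 6015/7846 ≈ 0.76663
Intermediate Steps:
O = -1176 (O = -(-49)*(-24) = -7*168 = -1176)
G(j, Q) = -1176*Q + j*(-218 + Q + j) (G(j, Q) = ((j + Q) - 218)*j - 1176*Q = ((Q + j) - 218)*j - 1176*Q = (-218 + Q + j)*j - 1176*Q = j*(-218 + Q + j) - 1176*Q = -1176*Q + j*(-218 + Q + j))
f = 891 (f = -9 + (49 - 79)² = -9 + (-30)² = -9 + 900 = 891)
(-18936 + f)/(-14506 + G(197, 5)) = (-18936 + 891)/(-14506 + (197² - 1176*5 - 218*197 + 5*197)) = -18045/(-14506 + (38809 - 5880 - 42946 + 985)) = -18045/(-14506 - 9032) = -18045/(-23538) = -18045*(-1/23538) = 6015/7846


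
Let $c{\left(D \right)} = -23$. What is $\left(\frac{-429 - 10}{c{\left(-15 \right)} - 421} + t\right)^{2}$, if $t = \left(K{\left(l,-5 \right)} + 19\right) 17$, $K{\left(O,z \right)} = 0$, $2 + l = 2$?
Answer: $\frac{20693110201}{197136} \approx 1.0497 \cdot 10^{5}$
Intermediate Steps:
$l = 0$ ($l = -2 + 2 = 0$)
$t = 323$ ($t = \left(0 + 19\right) 17 = 19 \cdot 17 = 323$)
$\left(\frac{-429 - 10}{c{\left(-15 \right)} - 421} + t\right)^{2} = \left(\frac{-429 - 10}{-23 - 421} + 323\right)^{2} = \left(- \frac{439}{-444} + 323\right)^{2} = \left(\left(-439\right) \left(- \frac{1}{444}\right) + 323\right)^{2} = \left(\frac{439}{444} + 323\right)^{2} = \left(\frac{143851}{444}\right)^{2} = \frac{20693110201}{197136}$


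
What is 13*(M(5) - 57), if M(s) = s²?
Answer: -416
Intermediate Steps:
13*(M(5) - 57) = 13*(5² - 57) = 13*(25 - 57) = 13*(-32) = -416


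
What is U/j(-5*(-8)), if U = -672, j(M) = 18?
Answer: -112/3 ≈ -37.333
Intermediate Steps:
U/j(-5*(-8)) = -672/18 = -672*1/18 = -112/3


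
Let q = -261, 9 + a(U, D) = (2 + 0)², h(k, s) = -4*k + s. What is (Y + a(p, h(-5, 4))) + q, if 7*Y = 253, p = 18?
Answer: -1609/7 ≈ -229.86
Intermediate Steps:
h(k, s) = s - 4*k
a(U, D) = -5 (a(U, D) = -9 + (2 + 0)² = -9 + 2² = -9 + 4 = -5)
Y = 253/7 (Y = (⅐)*253 = 253/7 ≈ 36.143)
(Y + a(p, h(-5, 4))) + q = (253/7 - 5) - 261 = 218/7 - 261 = -1609/7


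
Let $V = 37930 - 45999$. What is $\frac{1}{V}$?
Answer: $- \frac{1}{8069} \approx -0.00012393$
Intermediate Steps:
$V = -8069$ ($V = 37930 - 45999 = -8069$)
$\frac{1}{V} = \frac{1}{-8069} = - \frac{1}{8069}$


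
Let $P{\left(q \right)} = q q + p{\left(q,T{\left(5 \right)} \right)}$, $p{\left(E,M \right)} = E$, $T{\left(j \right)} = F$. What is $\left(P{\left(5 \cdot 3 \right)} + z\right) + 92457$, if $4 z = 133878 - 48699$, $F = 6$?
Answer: $\frac{455967}{4} \approx 1.1399 \cdot 10^{5}$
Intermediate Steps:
$T{\left(j \right)} = 6$
$z = \frac{85179}{4}$ ($z = \frac{133878 - 48699}{4} = \frac{1}{4} \cdot 85179 = \frac{85179}{4} \approx 21295.0$)
$P{\left(q \right)} = q + q^{2}$ ($P{\left(q \right)} = q q + q = q^{2} + q = q + q^{2}$)
$\left(P{\left(5 \cdot 3 \right)} + z\right) + 92457 = \left(5 \cdot 3 \left(1 + 5 \cdot 3\right) + \frac{85179}{4}\right) + 92457 = \left(15 \left(1 + 15\right) + \frac{85179}{4}\right) + 92457 = \left(15 \cdot 16 + \frac{85179}{4}\right) + 92457 = \left(240 + \frac{85179}{4}\right) + 92457 = \frac{86139}{4} + 92457 = \frac{455967}{4}$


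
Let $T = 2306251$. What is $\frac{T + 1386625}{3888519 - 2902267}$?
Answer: $\frac{923219}{246563} \approx 3.7444$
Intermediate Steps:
$\frac{T + 1386625}{3888519 - 2902267} = \frac{2306251 + 1386625}{3888519 - 2902267} = \frac{3692876}{986252} = 3692876 \cdot \frac{1}{986252} = \frac{923219}{246563}$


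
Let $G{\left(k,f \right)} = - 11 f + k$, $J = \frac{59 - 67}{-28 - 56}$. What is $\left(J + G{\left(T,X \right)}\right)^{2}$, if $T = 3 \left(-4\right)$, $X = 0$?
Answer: $\frac{62500}{441} \approx 141.72$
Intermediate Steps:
$J = \frac{2}{21}$ ($J = - \frac{8}{-84} = \left(-8\right) \left(- \frac{1}{84}\right) = \frac{2}{21} \approx 0.095238$)
$T = -12$
$G{\left(k,f \right)} = k - 11 f$
$\left(J + G{\left(T,X \right)}\right)^{2} = \left(\frac{2}{21} - 12\right)^{2} = \left(- \frac{250}{21}\right)^{2} = \frac{62500}{441}$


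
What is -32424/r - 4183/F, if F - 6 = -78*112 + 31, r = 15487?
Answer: -217274255/134721413 ≈ -1.6128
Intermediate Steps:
F = -8699 (F = 6 + (-78*112 + 31) = 6 + (-8736 + 31) = 6 - 8705 = -8699)
-32424/r - 4183/F = -32424/15487 - 4183/(-8699) = -32424*1/15487 - 4183*(-1/8699) = -32424/15487 + 4183/8699 = -217274255/134721413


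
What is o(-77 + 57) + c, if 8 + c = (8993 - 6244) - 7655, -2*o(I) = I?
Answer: -4904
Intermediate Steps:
o(I) = -I/2
c = -4914 (c = -8 + ((8993 - 6244) - 7655) = -8 + (2749 - 7655) = -8 - 4906 = -4914)
o(-77 + 57) + c = -(-77 + 57)/2 - 4914 = -1/2*(-20) - 4914 = 10 - 4914 = -4904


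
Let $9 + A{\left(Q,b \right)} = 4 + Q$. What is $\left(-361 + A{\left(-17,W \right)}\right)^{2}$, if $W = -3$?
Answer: $146689$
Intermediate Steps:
$A{\left(Q,b \right)} = -5 + Q$ ($A{\left(Q,b \right)} = -9 + \left(4 + Q\right) = -5 + Q$)
$\left(-361 + A{\left(-17,W \right)}\right)^{2} = \left(-361 - 22\right)^{2} = \left(-383\right)^{2} = 146689$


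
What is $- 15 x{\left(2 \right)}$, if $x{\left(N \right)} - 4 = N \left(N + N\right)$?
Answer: $-180$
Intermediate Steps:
$x{\left(N \right)} = 4 + 2 N^{2}$ ($x{\left(N \right)} = 4 + N \left(N + N\right) = 4 + N 2 N = 4 + 2 N^{2}$)
$- 15 x{\left(2 \right)} = - 15 \left(4 + 2 \cdot 2^{2}\right) = - 15 \left(4 + 2 \cdot 4\right) = - 15 \left(4 + 8\right) = \left(-15\right) 12 = -180$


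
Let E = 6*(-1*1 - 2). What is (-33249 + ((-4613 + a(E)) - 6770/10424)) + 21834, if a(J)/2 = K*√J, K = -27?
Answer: -83541321/5212 - 162*I*√2 ≈ -16029.0 - 229.1*I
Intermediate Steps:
E = -18 (E = 6*(-1 - 2) = 6*(-3) = -18)
a(J) = -54*√J (a(J) = 2*(-27*√J) = -54*√J)
(-33249 + ((-4613 + a(E)) - 6770/10424)) + 21834 = (-33249 + ((-4613 - 162*I*√2) - 6770/10424)) + 21834 = (-33249 + ((-4613 - 162*I*√2) - 6770*1/10424)) + 21834 = (-33249 + ((-4613 - 162*I*√2) - 3385/5212)) + 21834 = (-33249 + (-24046341/5212 - 162*I*√2)) + 21834 = (-197340129/5212 - 162*I*√2) + 21834 = -83541321/5212 - 162*I*√2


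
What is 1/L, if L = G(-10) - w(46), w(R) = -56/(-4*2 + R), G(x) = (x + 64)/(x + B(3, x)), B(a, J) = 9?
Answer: -19/998 ≈ -0.019038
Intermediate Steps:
G(x) = (64 + x)/(9 + x) (G(x) = (x + 64)/(x + 9) = (64 + x)/(9 + x))
w(R) = -56/(-8 + R)
L = -998/19 (L = (64 - 10)/(9 - 10) - (-56)/(-8 + 46) = 54/(-1) - (-56)/38 = -1*54 - (-56)/38 = -54 - 1*(-28/19) = -54 + 28/19 = -998/19 ≈ -52.526)
1/L = 1/(-998/19) = -19/998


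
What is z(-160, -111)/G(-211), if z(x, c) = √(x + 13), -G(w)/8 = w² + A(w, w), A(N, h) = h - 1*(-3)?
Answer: -7*I*√3/354504 ≈ -3.4201e-5*I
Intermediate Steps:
A(N, h) = 3 + h (A(N, h) = h + 3 = 3 + h)
G(w) = -24 - 8*w - 8*w² (G(w) = -8*(w² + (3 + w)) = -8*(3 + w + w²) = -24 - 8*w - 8*w²)
z(x, c) = √(13 + x)
z(-160, -111)/G(-211) = √(13 - 160)/(-24 - 8*(-211) - 8*(-211)²) = √(-147)/(-24 + 1688 - 8*44521) = (7*I*√3)/(-24 + 1688 - 356168) = (7*I*√3)/(-354504) = (7*I*√3)*(-1/354504) = -7*I*√3/354504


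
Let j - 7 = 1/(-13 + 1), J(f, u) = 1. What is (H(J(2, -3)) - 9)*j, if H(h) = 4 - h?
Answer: -83/2 ≈ -41.500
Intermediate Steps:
j = 83/12 (j = 7 + 1/(-13 + 1) = 7 + 1/(-12) = 7 - 1/12 = 83/12 ≈ 6.9167)
(H(J(2, -3)) - 9)*j = ((4 - 1*1) - 9)*(83/12) = ((4 - 1) - 9)*(83/12) = (3 - 9)*(83/12) = -6*83/12 = -83/2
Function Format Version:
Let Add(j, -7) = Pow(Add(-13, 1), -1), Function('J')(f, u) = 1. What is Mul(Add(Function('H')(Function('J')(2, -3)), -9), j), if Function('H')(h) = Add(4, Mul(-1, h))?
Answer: Rational(-83, 2) ≈ -41.500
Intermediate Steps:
j = Rational(83, 12) (j = Add(7, Pow(Add(-13, 1), -1)) = Add(7, Pow(-12, -1)) = Add(7, Rational(-1, 12)) = Rational(83, 12) ≈ 6.9167)
Mul(Add(Function('H')(Function('J')(2, -3)), -9), j) = Mul(Add(Add(4, Mul(-1, 1)), -9), Rational(83, 12)) = Mul(Add(Add(4, -1), -9), Rational(83, 12)) = Mul(Add(3, -9), Rational(83, 12)) = Mul(-6, Rational(83, 12)) = Rational(-83, 2)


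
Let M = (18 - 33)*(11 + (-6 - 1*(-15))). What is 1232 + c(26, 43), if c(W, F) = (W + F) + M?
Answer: 1001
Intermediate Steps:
M = -300 (M = -15*(11 + (-6 + 15)) = -15*(11 + 9) = -15*20 = -300)
c(W, F) = -300 + F + W (c(W, F) = (W + F) - 300 = (F + W) - 300 = -300 + F + W)
1232 + c(26, 43) = 1232 + (-300 + 43 + 26) = 1232 - 231 = 1001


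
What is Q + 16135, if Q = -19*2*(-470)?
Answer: 33995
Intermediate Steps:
Q = 17860 (Q = -38*(-470) = 17860)
Q + 16135 = 17860 + 16135 = 33995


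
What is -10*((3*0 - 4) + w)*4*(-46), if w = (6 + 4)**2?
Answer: 176640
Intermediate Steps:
w = 100 (w = 10**2 = 100)
-10*((3*0 - 4) + w)*4*(-46) = -10*((3*0 - 4) + 100)*4*(-46) = -10*((0 - 4) + 100)*4*(-46) = -10*(-4 + 100)*4*(-46) = -960*4*(-46) = -10*384*(-46) = -3840*(-46) = 176640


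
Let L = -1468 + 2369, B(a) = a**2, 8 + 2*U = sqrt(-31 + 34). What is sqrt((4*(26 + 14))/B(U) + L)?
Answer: sqrt(901 + 160/(4 - sqrt(3)/2)**2) ≈ 30.287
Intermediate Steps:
U = -4 + sqrt(3)/2 (U = -4 + sqrt(-31 + 34)/2 = -4 + sqrt(3)/2 ≈ -3.1340)
L = 901
sqrt((4*(26 + 14))/B(U) + L) = sqrt((4*(26 + 14))/((-4 + sqrt(3)/2)**2) + 901) = sqrt((4*40)/(-4 + sqrt(3)/2)**2 + 901) = sqrt(160/(-4 + sqrt(3)/2)**2 + 901) = sqrt(901 + 160/(-4 + sqrt(3)/2)**2)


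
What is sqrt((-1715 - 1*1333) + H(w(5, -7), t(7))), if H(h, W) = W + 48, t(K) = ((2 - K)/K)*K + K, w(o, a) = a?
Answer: I*sqrt(2998) ≈ 54.754*I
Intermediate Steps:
t(K) = 2 (t(K) = ((2 - K)/K)*K + K = (2 - K) + K = 2)
H(h, W) = 48 + W
sqrt((-1715 - 1*1333) + H(w(5, -7), t(7))) = sqrt((-1715 - 1*1333) + (48 + 2)) = sqrt((-1715 - 1333) + 50) = sqrt(-3048 + 50) = sqrt(-2998) = I*sqrt(2998)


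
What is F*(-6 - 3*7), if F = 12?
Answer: -324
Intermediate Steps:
F*(-6 - 3*7) = 12*(-6 - 3*7) = 12*(-6 - 21) = 12*(-27) = -324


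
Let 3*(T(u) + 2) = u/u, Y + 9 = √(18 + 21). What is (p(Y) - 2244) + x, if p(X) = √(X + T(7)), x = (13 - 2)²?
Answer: -2123 + I*√(96 - 9*√39)/3 ≈ -2123.0 + 2.1028*I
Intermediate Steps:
Y = -9 + √39 (Y = -9 + √(18 + 21) = -9 + √39 ≈ -2.7550)
T(u) = -5/3 (T(u) = -2 + (u/u)/3 = -2 + (⅓)*1 = -2 + ⅓ = -5/3)
x = 121 (x = 11² = 121)
p(X) = √(-5/3 + X) (p(X) = √(X - 5/3) = √(-5/3 + X))
(p(Y) - 2244) + x = (√(-15 + 9*(-9 + √39))/3 - 2244) + 121 = (√(-15 + (-81 + 9*√39))/3 - 2244) + 121 = (√(-96 + 9*√39)/3 - 2244) + 121 = (-2244 + √(-96 + 9*√39)/3) + 121 = -2123 + √(-96 + 9*√39)/3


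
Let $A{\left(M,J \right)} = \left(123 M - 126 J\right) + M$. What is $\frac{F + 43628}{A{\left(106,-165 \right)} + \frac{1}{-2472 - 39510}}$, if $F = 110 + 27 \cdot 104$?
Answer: $\frac{114946716}{83801011} \approx 1.3717$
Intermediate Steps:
$F = 2918$ ($F = 110 + 2808 = 2918$)
$A{\left(M,J \right)} = - 126 J + 124 M$ ($A{\left(M,J \right)} = \left(- 126 J + 123 M\right) + M = - 126 J + 124 M$)
$\frac{F + 43628}{A{\left(106,-165 \right)} + \frac{1}{-2472 - 39510}} = \frac{2918 + 43628}{\left(\left(-126\right) \left(-165\right) + 124 \cdot 106\right) + \frac{1}{-2472 - 39510}} = \frac{46546}{\left(20790 + 13144\right) + \frac{1}{-41982}} = \frac{46546}{33934 - \frac{1}{41982}} = \frac{46546}{\frac{1424617187}{41982}} = 46546 \cdot \frac{41982}{1424617187} = \frac{114946716}{83801011}$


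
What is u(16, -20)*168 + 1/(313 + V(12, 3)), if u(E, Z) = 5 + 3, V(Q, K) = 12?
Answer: 436801/325 ≈ 1344.0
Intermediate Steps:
u(E, Z) = 8
u(16, -20)*168 + 1/(313 + V(12, 3)) = 8*168 + 1/(313 + 12) = 1344 + 1/325 = 436801/325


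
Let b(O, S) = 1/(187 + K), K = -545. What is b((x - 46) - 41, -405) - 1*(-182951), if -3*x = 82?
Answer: 65496457/358 ≈ 1.8295e+5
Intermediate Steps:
x = -82/3 (x = -1/3*82 = -82/3 ≈ -27.333)
b(O, S) = -1/358 (b(O, S) = 1/(187 - 545) = 1/(-358) = -1/358)
b((x - 46) - 41, -405) - 1*(-182951) = -1/358 - 1*(-182951) = -1/358 + 182951 = 65496457/358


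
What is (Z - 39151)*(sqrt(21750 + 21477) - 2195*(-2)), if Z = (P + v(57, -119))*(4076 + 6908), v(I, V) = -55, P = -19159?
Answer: -926666341530 - 633257181*sqrt(4803) ≈ -9.7055e+11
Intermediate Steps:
Z = -211046576 (Z = (-19159 - 55)*(4076 + 6908) = -19214*10984 = -211046576)
(Z - 39151)*(sqrt(21750 + 21477) - 2195*(-2)) = (-211046576 - 39151)*(sqrt(21750 + 21477) - 2195*(-2)) = -211085727*(sqrt(43227) + 4390) = -211085727*(3*sqrt(4803) + 4390) = -211085727*(4390 + 3*sqrt(4803)) = -926666341530 - 633257181*sqrt(4803)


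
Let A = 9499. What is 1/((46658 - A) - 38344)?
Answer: -1/1185 ≈ -0.00084388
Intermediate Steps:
1/((46658 - A) - 38344) = 1/((46658 - 1*9499) - 38344) = 1/((46658 - 9499) - 38344) = 1/(37159 - 38344) = 1/(-1185) = -1/1185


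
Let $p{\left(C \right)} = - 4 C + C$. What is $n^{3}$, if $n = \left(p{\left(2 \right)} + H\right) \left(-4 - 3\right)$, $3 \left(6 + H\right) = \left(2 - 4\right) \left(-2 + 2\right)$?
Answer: $592704$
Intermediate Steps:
$p{\left(C \right)} = - 3 C$
$H = -6$ ($H = -6 + \frac{\left(2 - 4\right) \left(-2 + 2\right)}{3} = -6 + \frac{\left(-2\right) 0}{3} = -6 + \frac{1}{3} \cdot 0 = -6 + 0 = -6$)
$n = 84$ ($n = \left(\left(-3\right) 2 - 6\right) \left(-4 - 3\right) = \left(-6 - 6\right) \left(-7\right) = \left(-12\right) \left(-7\right) = 84$)
$n^{3} = 84^{3} = 592704$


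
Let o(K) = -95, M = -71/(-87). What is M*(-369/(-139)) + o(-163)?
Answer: -374212/4031 ≈ -92.833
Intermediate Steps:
M = 71/87 (M = -71*(-1/87) = 71/87 ≈ 0.81609)
M*(-369/(-139)) + o(-163) = 71*(-369/(-139))/87 - 95 = 71*(-369*(-1/139))/87 - 95 = (71/87)*(369/139) - 95 = 8733/4031 - 95 = -374212/4031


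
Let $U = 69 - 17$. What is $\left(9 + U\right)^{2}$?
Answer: $3721$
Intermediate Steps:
$U = 52$ ($U = 69 - 17 = 52$)
$\left(9 + U\right)^{2} = \left(9 + 52\right)^{2} = 61^{2} = 3721$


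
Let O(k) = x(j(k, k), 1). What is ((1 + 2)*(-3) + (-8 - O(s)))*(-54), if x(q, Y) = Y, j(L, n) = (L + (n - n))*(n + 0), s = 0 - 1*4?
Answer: 972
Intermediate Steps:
s = -4 (s = 0 - 4 = -4)
j(L, n) = L*n (j(L, n) = (L + 0)*n = L*n)
O(k) = 1
((1 + 2)*(-3) + (-8 - O(s)))*(-54) = ((1 + 2)*(-3) + (-8 - 1*1))*(-54) = (3*(-3) + (-8 - 1))*(-54) = (-9 - 9)*(-54) = -18*(-54) = 972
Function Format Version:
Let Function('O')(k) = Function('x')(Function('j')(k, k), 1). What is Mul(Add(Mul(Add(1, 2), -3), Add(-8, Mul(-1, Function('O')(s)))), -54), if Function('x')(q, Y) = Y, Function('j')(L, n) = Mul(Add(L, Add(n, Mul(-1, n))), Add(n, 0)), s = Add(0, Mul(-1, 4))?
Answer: 972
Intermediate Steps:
s = -4 (s = Add(0, -4) = -4)
Function('j')(L, n) = Mul(L, n) (Function('j')(L, n) = Mul(Add(L, 0), n) = Mul(L, n))
Function('O')(k) = 1
Mul(Add(Mul(Add(1, 2), -3), Add(-8, Mul(-1, Function('O')(s)))), -54) = Mul(Add(Mul(Add(1, 2), -3), Add(-8, Mul(-1, 1))), -54) = Mul(Add(Mul(3, -3), Add(-8, -1)), -54) = Mul(Add(-9, -9), -54) = Mul(-18, -54) = 972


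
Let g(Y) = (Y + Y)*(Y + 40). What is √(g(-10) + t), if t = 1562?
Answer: √962 ≈ 31.016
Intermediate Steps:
g(Y) = 2*Y*(40 + Y) (g(Y) = (2*Y)*(40 + Y) = 2*Y*(40 + Y))
√(g(-10) + t) = √(2*(-10)*(40 - 10) + 1562) = √(2*(-10)*30 + 1562) = √(-600 + 1562) = √962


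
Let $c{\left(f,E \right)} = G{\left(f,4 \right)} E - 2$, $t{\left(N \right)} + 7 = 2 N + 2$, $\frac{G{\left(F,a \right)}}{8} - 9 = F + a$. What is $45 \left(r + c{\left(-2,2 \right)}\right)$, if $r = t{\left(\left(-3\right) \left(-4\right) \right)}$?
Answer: $8685$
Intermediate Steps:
$G{\left(F,a \right)} = 72 + 8 F + 8 a$ ($G{\left(F,a \right)} = 72 + 8 \left(F + a\right) = 72 + \left(8 F + 8 a\right) = 72 + 8 F + 8 a$)
$t{\left(N \right)} = -5 + 2 N$ ($t{\left(N \right)} = -7 + \left(2 N + 2\right) = -7 + \left(2 + 2 N\right) = -5 + 2 N$)
$c{\left(f,E \right)} = -2 + E \left(104 + 8 f\right)$ ($c{\left(f,E \right)} = \left(72 + 8 f + 8 \cdot 4\right) E - 2 = \left(72 + 8 f + 32\right) E - 2 = \left(104 + 8 f\right) E - 2 = E \left(104 + 8 f\right) - 2 = -2 + E \left(104 + 8 f\right)$)
$r = 19$ ($r = -5 + 2 \left(\left(-3\right) \left(-4\right)\right) = -5 + 2 \cdot 12 = -5 + 24 = 19$)
$45 \left(r + c{\left(-2,2 \right)}\right) = 45 \left(19 - \left(2 - 16 \left(13 - 2\right)\right)\right) = 45 \left(19 - \left(2 - 176\right)\right) = 45 \left(19 + \left(-2 + 176\right)\right) = 45 \left(19 + 174\right) = 45 \cdot 193 = 8685$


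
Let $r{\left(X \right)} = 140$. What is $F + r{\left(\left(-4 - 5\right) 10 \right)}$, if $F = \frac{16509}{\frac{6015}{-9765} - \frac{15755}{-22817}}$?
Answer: $\frac{245377454623}{1106888} \approx 2.2168 \cdot 10^{5}$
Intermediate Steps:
$F = \frac{245222490303}{1106888}$ ($F = \frac{16509}{6015 \left(- \frac{1}{9765}\right) - - \frac{15755}{22817}} = \frac{16509}{- \frac{401}{651} + \frac{15755}{22817}} = \frac{16509}{\frac{1106888}{14853867}} = 16509 \cdot \frac{14853867}{1106888} = \frac{245222490303}{1106888} \approx 2.2154 \cdot 10^{5}$)
$F + r{\left(\left(-4 - 5\right) 10 \right)} = \frac{245222490303}{1106888} + 140 = \frac{245377454623}{1106888}$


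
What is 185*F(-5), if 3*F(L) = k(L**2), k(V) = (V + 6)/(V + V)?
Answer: 1147/30 ≈ 38.233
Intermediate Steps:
k(V) = (6 + V)/(2*V) (k(V) = (6 + V)/((2*V)) = (6 + V)*(1/(2*V)) = (6 + V)/(2*V))
F(L) = (6 + L**2)/(6*L**2) (F(L) = ((6 + L**2)/(2*(L**2)))/3 = ((6 + L**2)/(2*L**2))/3 = (6 + L**2)/(6*L**2))
185*F(-5) = 185*(1/6 + (-5)**(-2)) = 185*(1/6 + 1/25) = 185*(31/150) = 1147/30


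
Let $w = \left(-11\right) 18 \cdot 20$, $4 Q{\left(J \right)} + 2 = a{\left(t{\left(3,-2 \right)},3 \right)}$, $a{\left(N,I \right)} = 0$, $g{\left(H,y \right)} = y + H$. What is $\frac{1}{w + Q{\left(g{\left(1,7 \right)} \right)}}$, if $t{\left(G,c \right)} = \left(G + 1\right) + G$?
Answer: $- \frac{2}{7921} \approx -0.00025249$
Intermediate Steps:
$t{\left(G,c \right)} = 1 + 2 G$ ($t{\left(G,c \right)} = \left(1 + G\right) + G = 1 + 2 G$)
$g{\left(H,y \right)} = H + y$
$Q{\left(J \right)} = - \frac{1}{2}$ ($Q{\left(J \right)} = - \frac{1}{2} + \frac{1}{4} \cdot 0 = - \frac{1}{2} + 0 = - \frac{1}{2}$)
$w = -3960$ ($w = \left(-198\right) 20 = -3960$)
$\frac{1}{w + Q{\left(g{\left(1,7 \right)} \right)}} = \frac{1}{-3960 - \frac{1}{2}} = \frac{1}{- \frac{7921}{2}} = - \frac{2}{7921}$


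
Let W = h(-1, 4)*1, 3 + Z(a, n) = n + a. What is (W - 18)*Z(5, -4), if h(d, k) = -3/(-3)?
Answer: 34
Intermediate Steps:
h(d, k) = 1 (h(d, k) = -3*(-⅓) = 1)
Z(a, n) = -3 + a + n (Z(a, n) = -3 + (n + a) = -3 + (a + n) = -3 + a + n)
W = 1 (W = 1*1 = 1)
(W - 18)*Z(5, -4) = (1 - 18)*(-3 + 5 - 4) = -17*(-2) = 34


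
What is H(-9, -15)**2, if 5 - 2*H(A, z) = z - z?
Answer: 25/4 ≈ 6.2500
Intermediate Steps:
H(A, z) = 5/2 (H(A, z) = 5/2 - (z - z)/2 = 5/2 - 1/2*0 = 5/2 + 0 = 5/2)
H(-9, -15)**2 = (5/2)**2 = 25/4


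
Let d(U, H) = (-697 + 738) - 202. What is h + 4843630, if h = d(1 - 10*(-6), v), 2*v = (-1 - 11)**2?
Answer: 4843469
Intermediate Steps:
v = 72 (v = (-1 - 11)**2/2 = (1/2)*(-12)**2 = (1/2)*144 = 72)
d(U, H) = -161 (d(U, H) = 41 - 202 = -161)
h = -161
h + 4843630 = -161 + 4843630 = 4843469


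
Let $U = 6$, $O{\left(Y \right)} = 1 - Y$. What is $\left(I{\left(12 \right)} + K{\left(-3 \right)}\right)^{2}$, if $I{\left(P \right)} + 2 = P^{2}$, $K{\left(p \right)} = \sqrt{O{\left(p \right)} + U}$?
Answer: $\left(142 + \sqrt{10}\right)^{2} \approx 21072.0$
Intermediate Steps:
$K{\left(p \right)} = \sqrt{7 - p}$ ($K{\left(p \right)} = \sqrt{\left(1 - p\right) + 6} = \sqrt{7 - p}$)
$I{\left(P \right)} = -2 + P^{2}$
$\left(I{\left(12 \right)} + K{\left(-3 \right)}\right)^{2} = \left(\left(-2 + 12^{2}\right) + \sqrt{7 - -3}\right)^{2} = \left(\left(-2 + 144\right) + \sqrt{7 + 3}\right)^{2} = \left(142 + \sqrt{10}\right)^{2}$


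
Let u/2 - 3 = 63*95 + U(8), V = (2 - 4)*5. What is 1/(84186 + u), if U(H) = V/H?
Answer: 2/192319 ≈ 1.0399e-5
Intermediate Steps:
V = -10 (V = -2*5 = -10)
U(H) = -10/H
u = 23947/2 (u = 6 + 2*(63*95 - 10/8) = 6 + 2*(5985 - 10*⅛) = 6 + 2*(5985 - 5/4) = 6 + 2*(23935/4) = 6 + 23935/2 = 23947/2 ≈ 11974.)
1/(84186 + u) = 1/(84186 + 23947/2) = 1/(192319/2) = 2/192319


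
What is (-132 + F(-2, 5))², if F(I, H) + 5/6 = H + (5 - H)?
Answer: 588289/36 ≈ 16341.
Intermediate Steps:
F(I, H) = 25/6 (F(I, H) = -⅚ + (H + (5 - H)) = -⅚ + 5 = 25/6)
(-132 + F(-2, 5))² = (-132 + 25/6)² = (-767/6)² = 588289/36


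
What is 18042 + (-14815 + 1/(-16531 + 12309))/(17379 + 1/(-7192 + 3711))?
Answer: 4607986375525741/255415370156 ≈ 18041.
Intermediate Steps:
18042 + (-14815 + 1/(-16531 + 12309))/(17379 + 1/(-7192 + 3711)) = 18042 + (-14815 + 1/(-4222))/(17379 + 1/(-3481)) = 18042 + (-14815 - 1/4222)/(17379 - 1/3481) = 18042 - 62548931/(4222*60496298/3481) = 18042 - 62548931/4222*3481/60496298 = 18042 - 217732828811/255415370156 = 4607986375525741/255415370156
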